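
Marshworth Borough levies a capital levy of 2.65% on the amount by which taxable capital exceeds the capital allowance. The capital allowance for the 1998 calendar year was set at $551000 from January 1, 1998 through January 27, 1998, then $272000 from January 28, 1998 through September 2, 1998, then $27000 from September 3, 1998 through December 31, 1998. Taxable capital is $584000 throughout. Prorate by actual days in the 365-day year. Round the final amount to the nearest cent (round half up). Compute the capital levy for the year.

January 1 – January 27, 1998: 27 days, exemption $551000 → ($584000 − $551000) × 2.65% × 27/365 = $64.6890
January 28 – September 2, 1998: 218 days, exemption $272000 → ($584000 − $272000) × 2.65% × 218/365 = $4938.1479
September 3 – December 31, 1998: 120 days, exemption $27000 → ($584000 − $27000) × 2.65% × 120/365 = $4852.7671
Total = $9855.6041

$9855.60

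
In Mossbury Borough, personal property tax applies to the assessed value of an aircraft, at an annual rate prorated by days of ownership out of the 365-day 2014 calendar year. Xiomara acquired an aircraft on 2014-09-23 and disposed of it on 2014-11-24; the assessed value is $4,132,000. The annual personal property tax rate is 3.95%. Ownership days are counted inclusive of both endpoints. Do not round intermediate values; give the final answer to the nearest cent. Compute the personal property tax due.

$28,171.18

Days held (2014-09-23 to 2014-11-24): 63 out of 365
Tax = $4,132,000 × 3.95% × 63/365 = $28,171.1836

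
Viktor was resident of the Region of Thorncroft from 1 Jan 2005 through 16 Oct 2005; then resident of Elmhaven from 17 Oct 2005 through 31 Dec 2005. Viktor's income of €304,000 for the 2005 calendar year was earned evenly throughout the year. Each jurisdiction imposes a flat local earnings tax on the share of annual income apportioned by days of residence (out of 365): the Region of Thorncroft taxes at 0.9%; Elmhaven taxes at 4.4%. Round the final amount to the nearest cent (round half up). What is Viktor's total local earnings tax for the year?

€4,951.45

The Region of Thorncroft, 1 Jan – 16 Oct 2005: 289 days → €304,000 × 0.9% × 289/365 = €2,166.3123
Elmhaven, 17 Oct – 31 Dec 2005: 76 days → €304,000 × 4.4% × 76/365 = €2,785.1397
Total = €4,951.4521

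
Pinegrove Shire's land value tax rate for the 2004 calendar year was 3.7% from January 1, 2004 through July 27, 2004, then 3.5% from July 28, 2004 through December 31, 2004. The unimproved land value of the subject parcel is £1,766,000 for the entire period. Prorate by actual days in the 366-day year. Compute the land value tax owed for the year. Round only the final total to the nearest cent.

January 1 – July 27, 2004: 209 days at 3.7% → £1,766,000 × 3.7% × 209/366 = £37,312.7814
July 28 – December 31, 2004: 157 days at 3.5% → £1,766,000 × 3.5% × 157/366 = £26,514.1257
Total = £63,826.9071

£63,826.91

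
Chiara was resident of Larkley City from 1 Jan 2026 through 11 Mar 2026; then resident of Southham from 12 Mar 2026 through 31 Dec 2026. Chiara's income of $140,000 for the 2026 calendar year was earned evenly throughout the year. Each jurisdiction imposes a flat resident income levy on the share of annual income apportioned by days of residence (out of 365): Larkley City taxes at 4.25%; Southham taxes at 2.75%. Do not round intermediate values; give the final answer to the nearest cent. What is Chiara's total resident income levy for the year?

$4,252.74

Larkley City, 1 Jan – 11 Mar 2026: 70 days → $140,000 × 4.25% × 70/365 = $1,141.0959
Southham, 12 Mar – 31 Dec 2026: 295 days → $140,000 × 2.75% × 295/365 = $3,111.6438
Total = $4,252.7397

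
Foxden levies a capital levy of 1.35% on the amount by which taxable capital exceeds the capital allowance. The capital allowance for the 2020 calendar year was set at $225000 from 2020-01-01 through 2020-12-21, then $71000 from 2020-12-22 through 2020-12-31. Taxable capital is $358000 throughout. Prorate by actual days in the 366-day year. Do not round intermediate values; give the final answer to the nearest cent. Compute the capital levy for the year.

2020-01-01 to 2020-12-21: 356 days, exemption $225000 → ($358000 − $225000) × 1.35% × 356/366 = $1746.4426
2020-12-22 to 2020-12-31: 10 days, exemption $71000 → ($358000 − $71000) × 1.35% × 10/366 = $105.8607
Total = $1852.3033

$1852.30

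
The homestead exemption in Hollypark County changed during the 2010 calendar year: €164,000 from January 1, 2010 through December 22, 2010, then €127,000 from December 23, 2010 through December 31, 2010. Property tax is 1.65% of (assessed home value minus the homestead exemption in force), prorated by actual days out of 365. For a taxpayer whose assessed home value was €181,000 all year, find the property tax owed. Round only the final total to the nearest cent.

€295.55

January 1 – December 22, 2010: 356 days, exemption €164,000 → (€181,000 − €164,000) × 1.65% × 356/365 = €273.5836
December 23 – December 31, 2010: 9 days, exemption €127,000 → (€181,000 − €127,000) × 1.65% × 9/365 = €21.9699
Total = €295.5534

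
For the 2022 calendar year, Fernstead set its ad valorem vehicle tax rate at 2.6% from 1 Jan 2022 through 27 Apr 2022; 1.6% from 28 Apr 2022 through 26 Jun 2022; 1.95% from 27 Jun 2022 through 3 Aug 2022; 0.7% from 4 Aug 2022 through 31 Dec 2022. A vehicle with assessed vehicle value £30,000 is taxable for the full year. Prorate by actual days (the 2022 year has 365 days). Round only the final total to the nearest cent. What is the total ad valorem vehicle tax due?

£476.14

1 Jan – 27 Apr 2022: 117 days at 2.6% → £30,000 × 2.6% × 117/365 = £250.0274
28 Apr – 26 Jun 2022: 60 days at 1.6% → £30,000 × 1.6% × 60/365 = £78.9041
27 Jun – 3 Aug 2022: 38 days at 1.95% → £30,000 × 1.95% × 38/365 = £60.9041
4 Aug – 31 Dec 2022: 150 days at 0.7% → £30,000 × 0.7% × 150/365 = £86.3014
Total = £476.1370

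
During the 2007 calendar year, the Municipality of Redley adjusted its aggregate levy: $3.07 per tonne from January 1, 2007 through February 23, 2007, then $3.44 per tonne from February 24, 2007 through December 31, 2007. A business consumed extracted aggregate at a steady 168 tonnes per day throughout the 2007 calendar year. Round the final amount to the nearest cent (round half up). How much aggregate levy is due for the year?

$207584.16

January 1 – February 23, 2007: 54 days × 168 tonnes/day = 9,072 tonnes at $3.07/tonne → $27851.04
February 24 – December 31, 2007: 311 days × 168 tonnes/day = 52,248 tonnes at $3.44/tonne → $179733.12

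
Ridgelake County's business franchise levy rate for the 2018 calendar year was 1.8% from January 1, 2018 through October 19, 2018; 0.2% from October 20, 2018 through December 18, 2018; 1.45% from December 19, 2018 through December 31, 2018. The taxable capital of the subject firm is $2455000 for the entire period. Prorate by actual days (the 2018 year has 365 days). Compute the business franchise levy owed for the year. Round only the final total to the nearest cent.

$37426.98

January 1 – October 19, 2018: 292 days at 1.8% → $2455000 × 1.8% × 292/365 = $35352.0000
October 20 – December 18, 2018: 60 days at 0.2% → $2455000 × 0.2% × 60/365 = $807.1233
December 19 – December 31, 2018: 13 days at 1.45% → $2455000 × 1.45% × 13/365 = $1267.8562
Total = $37426.9795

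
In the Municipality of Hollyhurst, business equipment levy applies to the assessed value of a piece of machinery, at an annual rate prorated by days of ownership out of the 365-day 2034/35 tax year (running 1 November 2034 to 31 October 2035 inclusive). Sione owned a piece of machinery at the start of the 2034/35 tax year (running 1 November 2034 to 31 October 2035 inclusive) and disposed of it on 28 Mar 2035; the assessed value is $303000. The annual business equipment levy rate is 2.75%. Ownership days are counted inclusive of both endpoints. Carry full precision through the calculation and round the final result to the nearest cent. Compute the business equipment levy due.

Days held (1 Nov 2034 – 28 Mar 2035): 148 out of 365
Tax = $303000 × 2.75% × 148/365 = $3378.6575

$3378.66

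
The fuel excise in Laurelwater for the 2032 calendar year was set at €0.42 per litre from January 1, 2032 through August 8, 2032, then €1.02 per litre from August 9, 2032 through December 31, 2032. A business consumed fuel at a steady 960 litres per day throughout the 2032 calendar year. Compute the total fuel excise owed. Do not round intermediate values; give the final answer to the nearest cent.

January 1 – August 8, 2032: 221 days × 960 litres/day = 212,160 litres at €0.42/litre → €89,107.20
August 9 – December 31, 2032: 145 days × 960 litres/day = 139,200 litres at €1.02/litre → €141,984.00

€231,091.20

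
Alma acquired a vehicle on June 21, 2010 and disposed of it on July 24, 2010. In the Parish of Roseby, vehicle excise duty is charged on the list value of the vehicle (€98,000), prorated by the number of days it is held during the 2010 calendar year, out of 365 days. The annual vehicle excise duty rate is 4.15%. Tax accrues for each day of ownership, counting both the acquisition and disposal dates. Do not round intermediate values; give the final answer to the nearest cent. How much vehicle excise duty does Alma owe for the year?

€378.84

Days held (June 21 – July 24, 2010): 34 out of 365
Tax = €98,000 × 4.15% × 34/365 = €378.8438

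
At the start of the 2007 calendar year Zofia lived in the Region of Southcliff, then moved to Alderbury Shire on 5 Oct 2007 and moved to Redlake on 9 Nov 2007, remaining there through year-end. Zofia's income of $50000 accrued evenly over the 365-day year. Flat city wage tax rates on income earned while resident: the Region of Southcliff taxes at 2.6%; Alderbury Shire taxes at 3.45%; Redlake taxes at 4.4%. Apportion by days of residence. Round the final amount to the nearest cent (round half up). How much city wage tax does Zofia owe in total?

The Region of Southcliff, 1 Jan – 4 Oct 2007: 277 days → $50000 × 2.6% × 277/365 = $986.5753
Alderbury Shire, 5 Oct – 8 Nov 2007: 35 days → $50000 × 3.45% × 35/365 = $165.4110
Redlake, 9 Nov – 31 Dec 2007: 53 days → $50000 × 4.4% × 53/365 = $319.4521
Total = $1471.4384

$1471.44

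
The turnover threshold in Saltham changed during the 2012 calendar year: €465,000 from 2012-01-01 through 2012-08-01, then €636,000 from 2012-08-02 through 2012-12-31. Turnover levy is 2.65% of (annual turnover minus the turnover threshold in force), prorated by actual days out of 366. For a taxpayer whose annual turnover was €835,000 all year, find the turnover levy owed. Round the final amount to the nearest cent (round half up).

€7,923.07

2012-01-01 to 2012-08-01: 214 days, exemption €465,000 → (€835,000 − €465,000) × 2.65% × 214/366 = €5,732.9781
2012-08-02 to 2012-12-31: 152 days, exemption €636,000 → (€835,000 − €636,000) × 2.65% × 152/366 = €2,190.0874
Total = €7,923.0656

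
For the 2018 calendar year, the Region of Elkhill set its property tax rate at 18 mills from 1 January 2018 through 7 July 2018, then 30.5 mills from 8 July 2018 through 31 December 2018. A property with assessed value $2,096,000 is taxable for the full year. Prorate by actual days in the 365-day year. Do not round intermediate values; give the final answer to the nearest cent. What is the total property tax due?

1 January – 7 July 2018: 188 days at 18 mills → $2,096,000 × 1.8% × 188/365 = $19,432.5041
8 July – 31 December 2018: 177 days at 30.5 mills → $2,096,000 × 3.05% × 177/365 = $31,000.7014
Total = $50,433.2055

$50,433.21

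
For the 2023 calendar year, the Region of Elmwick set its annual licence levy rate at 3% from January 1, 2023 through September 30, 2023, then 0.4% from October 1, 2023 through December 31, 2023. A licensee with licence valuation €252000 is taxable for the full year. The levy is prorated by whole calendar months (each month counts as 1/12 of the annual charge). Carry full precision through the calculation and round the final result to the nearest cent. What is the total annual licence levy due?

January 1 – September 30, 2023: 9 months at 3% → €252000 × 3% × 9/12 = €5670.0000
October 1 – December 31, 2023: 3 months at 0.4% → €252000 × 0.4% × 3/12 = €252.0000
Total = €5922.0000

€5922.00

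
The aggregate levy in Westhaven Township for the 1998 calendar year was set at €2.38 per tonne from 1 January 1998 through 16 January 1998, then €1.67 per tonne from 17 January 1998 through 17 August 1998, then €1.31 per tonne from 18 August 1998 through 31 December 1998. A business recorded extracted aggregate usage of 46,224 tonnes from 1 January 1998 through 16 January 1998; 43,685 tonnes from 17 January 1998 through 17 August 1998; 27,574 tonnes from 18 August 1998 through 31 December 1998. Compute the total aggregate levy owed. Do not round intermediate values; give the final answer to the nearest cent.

1 January – 16 January 1998: 46,224 tonnes at €2.38/tonne → €110,013.12
17 January – 17 August 1998: 43,685 tonnes at €1.67/tonne → €72,953.95
18 August – 31 December 1998: 27,574 tonnes at €1.31/tonne → €36,121.94

€219,089.01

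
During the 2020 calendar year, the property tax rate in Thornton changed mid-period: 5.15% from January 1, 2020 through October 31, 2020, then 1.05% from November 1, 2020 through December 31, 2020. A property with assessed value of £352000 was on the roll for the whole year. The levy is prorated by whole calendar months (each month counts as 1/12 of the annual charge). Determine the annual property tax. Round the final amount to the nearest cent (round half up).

£15722.67

January 1 – October 31, 2020: 10 months at 5.15% → £352000 × 5.15% × 10/12 = £15106.6667
November 1 – December 31, 2020: 2 months at 1.05% → £352000 × 1.05% × 2/12 = £616.0000
Total = £15722.6667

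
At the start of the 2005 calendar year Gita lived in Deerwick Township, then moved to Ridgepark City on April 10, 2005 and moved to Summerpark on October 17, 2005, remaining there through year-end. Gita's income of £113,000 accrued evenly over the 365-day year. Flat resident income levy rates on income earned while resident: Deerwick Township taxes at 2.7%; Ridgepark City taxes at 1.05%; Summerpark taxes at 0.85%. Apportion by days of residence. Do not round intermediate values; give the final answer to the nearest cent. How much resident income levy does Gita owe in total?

Deerwick Township, January 1 – April 9, 2005: 99 days → £113,000 × 2.7% × 99/365 = £827.5315
Ridgepark City, April 10 – October 16, 2005: 190 days → £113,000 × 1.05% × 190/365 = £617.6301
Summerpark, October 17 – December 31, 2005: 76 days → £113,000 × 0.85% × 76/365 = £199.9945
Total = £1,645.1562

£1,645.16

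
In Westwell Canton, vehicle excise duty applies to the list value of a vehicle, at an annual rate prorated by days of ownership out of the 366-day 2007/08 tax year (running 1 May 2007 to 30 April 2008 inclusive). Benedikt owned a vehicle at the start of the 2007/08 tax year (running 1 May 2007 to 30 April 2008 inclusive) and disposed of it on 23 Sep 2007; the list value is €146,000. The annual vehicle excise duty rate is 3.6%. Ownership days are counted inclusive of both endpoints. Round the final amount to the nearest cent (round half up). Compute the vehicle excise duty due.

€2,096.66

Days held (1 May – 23 Sep 2007): 146 out of 366
Tax = €146,000 × 3.6% × 146/366 = €2,096.6557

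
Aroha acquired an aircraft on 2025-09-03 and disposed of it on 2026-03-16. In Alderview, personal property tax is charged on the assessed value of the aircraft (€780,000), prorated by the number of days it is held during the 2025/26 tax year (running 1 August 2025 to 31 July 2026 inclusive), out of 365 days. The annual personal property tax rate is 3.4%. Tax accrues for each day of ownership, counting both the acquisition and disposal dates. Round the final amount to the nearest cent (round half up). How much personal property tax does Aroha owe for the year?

€14,168.22

Days held (2025-09-03 to 2026-03-16): 195 out of 365
Tax = €780,000 × 3.4% × 195/365 = €14,168.2192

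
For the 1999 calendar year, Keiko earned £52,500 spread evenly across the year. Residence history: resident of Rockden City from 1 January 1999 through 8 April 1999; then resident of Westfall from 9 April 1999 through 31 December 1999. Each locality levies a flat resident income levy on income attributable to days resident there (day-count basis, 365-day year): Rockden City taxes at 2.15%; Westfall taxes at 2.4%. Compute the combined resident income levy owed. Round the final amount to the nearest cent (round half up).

£1,224.76

Rockden City, 1 January – 8 April 1999: 98 days → £52,500 × 2.15% × 98/365 = £303.0616
Westfall, 9 April – 31 December 1999: 267 days → £52,500 × 2.4% × 267/365 = £921.6986
Total = £1,224.7603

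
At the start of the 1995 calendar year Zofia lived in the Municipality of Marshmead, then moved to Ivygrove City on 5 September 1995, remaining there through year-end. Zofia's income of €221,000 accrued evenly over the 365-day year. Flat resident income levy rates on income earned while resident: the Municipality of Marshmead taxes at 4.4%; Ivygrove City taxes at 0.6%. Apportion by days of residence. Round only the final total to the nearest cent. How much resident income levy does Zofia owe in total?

The Municipality of Marshmead, 1 January – 4 September 1995: 247 days → €221,000 × 4.4% × 247/365 = €6,580.3507
Ivygrove City, 5 September – 31 December 1995: 118 days → €221,000 × 0.6% × 118/365 = €428.6795
Total = €7,009.0301

€7,009.03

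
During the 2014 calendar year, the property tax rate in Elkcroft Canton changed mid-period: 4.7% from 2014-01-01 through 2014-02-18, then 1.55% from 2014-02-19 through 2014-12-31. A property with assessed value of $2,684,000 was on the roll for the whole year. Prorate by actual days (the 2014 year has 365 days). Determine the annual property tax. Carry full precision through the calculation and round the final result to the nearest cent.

$52,952.01

2014-01-01 to 2014-02-18: 49 days at 4.7% → $2,684,000 × 4.7% × 49/365 = $16,934.9370
2014-02-19 to 2014-12-31: 316 days at 1.55% → $2,684,000 × 1.55% × 316/365 = $36,017.0740
Total = $52,952.0110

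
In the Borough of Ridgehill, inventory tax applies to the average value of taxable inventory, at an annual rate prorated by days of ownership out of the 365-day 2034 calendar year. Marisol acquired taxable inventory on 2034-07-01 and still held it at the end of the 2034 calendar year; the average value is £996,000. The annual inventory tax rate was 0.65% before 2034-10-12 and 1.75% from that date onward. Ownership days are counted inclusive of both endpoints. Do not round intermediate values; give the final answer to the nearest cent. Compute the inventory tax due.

£5,694.94

2034-07-01 to 2034-10-11: 103 days at 0.65% → £996,000 × 0.65% × 103/365 = £1,826.9096
2034-10-12 to 2034-12-31: 81 days at 1.75% → £996,000 × 1.75% × 81/365 = £3,868.0274
Total = £5,694.9370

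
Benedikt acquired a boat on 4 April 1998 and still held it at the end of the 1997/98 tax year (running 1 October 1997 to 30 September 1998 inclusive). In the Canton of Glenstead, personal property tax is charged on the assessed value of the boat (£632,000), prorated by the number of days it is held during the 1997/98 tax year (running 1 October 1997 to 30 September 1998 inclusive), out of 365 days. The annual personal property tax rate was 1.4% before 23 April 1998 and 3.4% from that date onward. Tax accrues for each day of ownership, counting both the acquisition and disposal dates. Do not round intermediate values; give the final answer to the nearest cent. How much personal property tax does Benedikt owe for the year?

4 April – 22 April 1998: 19 days at 1.4% → £632,000 × 1.4% × 19/365 = £460.5808
23 April – 30 September 1998: 161 days at 3.4% → £632,000 × 3.4% × 161/365 = £9,478.2685
Total = £9,938.8493

£9,938.85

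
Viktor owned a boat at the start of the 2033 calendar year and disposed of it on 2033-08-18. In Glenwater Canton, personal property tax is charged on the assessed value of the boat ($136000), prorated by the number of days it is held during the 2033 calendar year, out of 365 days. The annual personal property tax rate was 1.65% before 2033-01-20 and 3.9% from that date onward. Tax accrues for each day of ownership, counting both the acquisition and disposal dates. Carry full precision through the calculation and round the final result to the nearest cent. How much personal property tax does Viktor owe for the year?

2033-01-01 to 2033-01-19: 19 days at 1.65% → $136000 × 1.65% × 19/365 = $116.8110
2033-01-20 to 2033-08-18: 211 days at 3.9% → $136000 × 3.9% × 211/365 = $3066.1479
Total = $3182.9589

$3182.96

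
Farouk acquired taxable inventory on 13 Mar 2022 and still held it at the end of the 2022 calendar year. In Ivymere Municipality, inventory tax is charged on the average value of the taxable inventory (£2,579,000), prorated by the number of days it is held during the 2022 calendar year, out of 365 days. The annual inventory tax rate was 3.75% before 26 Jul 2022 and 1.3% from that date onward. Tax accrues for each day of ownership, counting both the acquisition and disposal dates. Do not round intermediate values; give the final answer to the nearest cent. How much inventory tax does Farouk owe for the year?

13 Mar – 25 Jul 2022: 135 days at 3.75% → £2,579,000 × 3.75% × 135/365 = £35,770.3767
26 Jul – 31 Dec 2022: 159 days at 1.3% → £2,579,000 × 1.3% × 159/365 = £14,604.9123
Total = £50,375.2890

£50,375.29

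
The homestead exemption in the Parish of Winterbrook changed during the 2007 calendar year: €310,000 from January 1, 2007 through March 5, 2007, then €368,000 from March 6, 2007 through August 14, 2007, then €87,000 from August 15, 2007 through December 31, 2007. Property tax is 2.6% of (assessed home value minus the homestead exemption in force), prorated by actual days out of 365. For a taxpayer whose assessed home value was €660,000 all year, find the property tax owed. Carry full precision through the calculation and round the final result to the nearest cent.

€10,638.70

January 1 – March 5, 2007: 64 days, exemption €310,000 → (€660,000 − €310,000) × 2.6% × 64/365 = €1,595.6164
March 6 – August 14, 2007: 162 days, exemption €368,000 → (€660,000 − €368,000) × 2.6% × 162/365 = €3,369.6000
August 15 – December 31, 2007: 139 days, exemption €87,000 → (€660,000 − €87,000) × 2.6% × 139/365 = €5,673.4849
Total = €10,638.7014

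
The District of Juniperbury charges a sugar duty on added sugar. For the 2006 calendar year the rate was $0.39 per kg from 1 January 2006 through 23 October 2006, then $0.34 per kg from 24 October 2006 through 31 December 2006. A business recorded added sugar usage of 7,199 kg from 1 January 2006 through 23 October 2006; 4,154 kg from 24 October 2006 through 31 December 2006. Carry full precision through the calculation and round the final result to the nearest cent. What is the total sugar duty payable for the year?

1 January – 23 October 2006: 7,199 kg at $0.39/kg → $2,807.61
24 October – 31 December 2006: 4,154 kg at $0.34/kg → $1,412.36

$4,219.97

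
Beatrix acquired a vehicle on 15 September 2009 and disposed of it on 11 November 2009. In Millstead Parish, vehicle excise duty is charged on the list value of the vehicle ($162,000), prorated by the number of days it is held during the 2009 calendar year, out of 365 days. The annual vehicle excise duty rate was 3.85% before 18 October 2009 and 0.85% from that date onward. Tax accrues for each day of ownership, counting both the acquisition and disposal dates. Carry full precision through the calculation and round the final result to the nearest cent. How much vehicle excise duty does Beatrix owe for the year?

$658.21

15 September – 17 October 2009: 33 days at 3.85% → $162,000 × 3.85% × 33/365 = $563.8932
18 October – 11 November 2009: 25 days at 0.85% → $162,000 × 0.85% × 25/365 = $94.3151
Total = $658.2082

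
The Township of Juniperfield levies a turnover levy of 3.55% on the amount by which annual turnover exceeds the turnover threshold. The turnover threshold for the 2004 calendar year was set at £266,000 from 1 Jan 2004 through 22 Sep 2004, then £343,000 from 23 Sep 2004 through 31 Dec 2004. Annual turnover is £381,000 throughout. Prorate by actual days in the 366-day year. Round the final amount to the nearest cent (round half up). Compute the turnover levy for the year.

1 Jan – 22 Sep 2004: 266 days, exemption £266,000 → (£381,000 − £266,000) × 3.55% × 266/366 = £2,967.0628
23 Sep – 31 Dec 2004: 100 days, exemption £343,000 → (£381,000 − £343,000) × 3.55% × 100/366 = £368.5792
Total = £3,335.6421

£3,335.64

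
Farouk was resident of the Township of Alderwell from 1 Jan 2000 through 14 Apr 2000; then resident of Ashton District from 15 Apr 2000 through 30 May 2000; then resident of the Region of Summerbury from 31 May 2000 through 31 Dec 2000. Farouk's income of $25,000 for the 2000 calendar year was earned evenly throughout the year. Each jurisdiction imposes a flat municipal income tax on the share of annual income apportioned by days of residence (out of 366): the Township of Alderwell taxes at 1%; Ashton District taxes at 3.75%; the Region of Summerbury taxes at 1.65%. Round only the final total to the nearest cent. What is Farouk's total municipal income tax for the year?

$431.86

The Township of Alderwell, 1 Jan – 14 Apr 2000: 105 days → $25,000 × 1% × 105/366 = $71.7213
Ashton District, 15 Apr – 30 May 2000: 46 days → $25,000 × 3.75% × 46/366 = $117.8279
The Region of Summerbury, 31 May – 31 Dec 2000: 215 days → $25,000 × 1.65% × 215/366 = $242.3156
Total = $431.8648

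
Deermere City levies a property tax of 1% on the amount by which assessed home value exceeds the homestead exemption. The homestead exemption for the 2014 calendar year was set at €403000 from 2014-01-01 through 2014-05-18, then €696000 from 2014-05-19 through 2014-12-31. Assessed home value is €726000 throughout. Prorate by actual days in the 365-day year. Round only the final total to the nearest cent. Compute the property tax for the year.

€1407.78

2014-01-01 to 2014-05-18: 138 days, exemption €403000 → (€726000 − €403000) × 1% × 138/365 = €1221.2055
2014-05-19 to 2014-12-31: 227 days, exemption €696000 → (€726000 − €696000) × 1% × 227/365 = €186.5753
Total = €1407.7808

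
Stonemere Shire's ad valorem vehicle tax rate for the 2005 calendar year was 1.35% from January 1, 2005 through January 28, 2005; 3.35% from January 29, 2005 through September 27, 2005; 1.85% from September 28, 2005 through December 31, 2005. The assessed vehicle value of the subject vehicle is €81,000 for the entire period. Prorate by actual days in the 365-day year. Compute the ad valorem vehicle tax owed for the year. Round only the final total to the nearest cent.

January 1 – January 28, 2005: 28 days at 1.35% → €81,000 × 1.35% × 28/365 = €83.8849
January 29 – September 27, 2005: 242 days at 3.35% → €81,000 × 3.35% × 242/365 = €1,799.0877
September 28 – December 31, 2005: 95 days at 1.85% → €81,000 × 1.85% × 95/365 = €390.0205
Total = €2,272.9932

€2,272.99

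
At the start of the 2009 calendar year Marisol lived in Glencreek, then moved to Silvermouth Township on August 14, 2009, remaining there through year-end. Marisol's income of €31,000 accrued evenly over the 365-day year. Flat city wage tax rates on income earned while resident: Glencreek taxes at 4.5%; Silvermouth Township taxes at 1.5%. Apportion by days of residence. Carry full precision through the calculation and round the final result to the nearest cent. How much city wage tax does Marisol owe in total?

€1,038.29

Glencreek, January 1 – August 13, 2009: 225 days → €31,000 × 4.5% × 225/365 = €859.9315
Silvermouth Township, August 14 – December 31, 2009: 140 days → €31,000 × 1.5% × 140/365 = €178.3562
Total = €1,038.2877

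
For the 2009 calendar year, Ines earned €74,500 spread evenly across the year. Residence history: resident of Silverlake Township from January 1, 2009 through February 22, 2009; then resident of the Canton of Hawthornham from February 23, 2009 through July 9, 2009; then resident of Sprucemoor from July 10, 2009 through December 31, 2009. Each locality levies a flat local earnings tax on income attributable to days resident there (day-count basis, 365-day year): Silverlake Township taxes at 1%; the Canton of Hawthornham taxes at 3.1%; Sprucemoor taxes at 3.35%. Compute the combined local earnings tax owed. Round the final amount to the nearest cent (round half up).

€2,171.62

Silverlake Township, January 1 – February 22, 2009: 53 days → €74,500 × 1% × 53/365 = €108.1781
The Canton of Hawthornham, February 23 – July 9, 2009: 137 days → €74,500 × 3.1% × 137/365 = €866.8534
Sprucemoor, July 10 – December 31, 2009: 175 days → €74,500 × 3.35% × 175/365 = €1,196.5925
Total = €2,171.6240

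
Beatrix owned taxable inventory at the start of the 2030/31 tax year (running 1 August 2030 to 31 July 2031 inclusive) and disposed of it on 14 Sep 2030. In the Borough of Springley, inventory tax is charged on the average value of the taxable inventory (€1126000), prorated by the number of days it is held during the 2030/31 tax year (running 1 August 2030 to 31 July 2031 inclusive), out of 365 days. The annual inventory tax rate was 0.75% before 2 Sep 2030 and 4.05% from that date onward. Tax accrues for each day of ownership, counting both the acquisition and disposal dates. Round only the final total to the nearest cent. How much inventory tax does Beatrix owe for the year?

1 Aug – 1 Sep 2030: 32 days at 0.75% → €1126000 × 0.75% × 32/365 = €740.3836
2 Sep – 14 Sep 2030: 13 days at 4.05% → €1126000 × 4.05% × 13/365 = €1624.2164
Total = €2364.6000

€2364.60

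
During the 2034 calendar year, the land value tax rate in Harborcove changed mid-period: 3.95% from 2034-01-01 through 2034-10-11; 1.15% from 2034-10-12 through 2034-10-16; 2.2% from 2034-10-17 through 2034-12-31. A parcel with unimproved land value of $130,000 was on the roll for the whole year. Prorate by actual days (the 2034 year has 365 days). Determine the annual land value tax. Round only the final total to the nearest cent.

2034-01-01 to 2034-10-11: 284 days at 3.95% → $130,000 × 3.95% × 284/365 = $3,995.4521
2034-10-12 to 2034-10-16: 5 days at 1.15% → $130,000 × 1.15% × 5/365 = $20.4795
2034-10-17 to 2034-12-31: 76 days at 2.2% → $130,000 × 2.2% × 76/365 = $595.5068
Total = $4,611.4384

$4,611.44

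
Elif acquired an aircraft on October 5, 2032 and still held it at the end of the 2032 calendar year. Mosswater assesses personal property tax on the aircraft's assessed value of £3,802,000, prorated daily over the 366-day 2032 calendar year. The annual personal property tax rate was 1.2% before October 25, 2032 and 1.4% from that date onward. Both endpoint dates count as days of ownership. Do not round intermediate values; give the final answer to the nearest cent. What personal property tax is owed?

£12,382.47

October 5 – October 24, 2032: 20 days at 1.2% → £3,802,000 × 1.2% × 20/366 = £2,493.1148
October 25 – December 31, 2032: 68 days at 1.4% → £3,802,000 × 1.4% × 68/366 = £9,889.3552
Total = £12,382.4699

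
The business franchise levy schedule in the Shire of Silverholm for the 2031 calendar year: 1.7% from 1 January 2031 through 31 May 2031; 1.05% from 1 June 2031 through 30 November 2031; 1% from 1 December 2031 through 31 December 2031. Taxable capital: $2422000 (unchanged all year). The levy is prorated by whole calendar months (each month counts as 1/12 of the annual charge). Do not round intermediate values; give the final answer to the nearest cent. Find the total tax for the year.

1 January – 31 May 2031: 5 months at 1.7% → $2422000 × 1.7% × 5/12 = $17155.8333
1 June – 30 November 2031: 6 months at 1.05% → $2422000 × 1.05% × 6/12 = $12715.5000
1 December – 31 December 2031: 1 month at 1% → $2422000 × 1% × 1/12 = $2018.3333
Total = $31889.6667

$31889.67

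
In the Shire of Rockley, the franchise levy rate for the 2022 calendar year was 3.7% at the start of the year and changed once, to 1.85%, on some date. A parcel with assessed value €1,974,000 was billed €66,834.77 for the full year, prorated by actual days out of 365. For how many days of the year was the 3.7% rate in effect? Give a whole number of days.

Let d = days at the first rate; then 365 − d days at the second rate.
€1,974,000 × [3.7%·d + 1.85%·(365−d)] / 365 = €66,834.77
Solving gives d = 303, so the new rate took effect on 31 Oct 2022.

303 days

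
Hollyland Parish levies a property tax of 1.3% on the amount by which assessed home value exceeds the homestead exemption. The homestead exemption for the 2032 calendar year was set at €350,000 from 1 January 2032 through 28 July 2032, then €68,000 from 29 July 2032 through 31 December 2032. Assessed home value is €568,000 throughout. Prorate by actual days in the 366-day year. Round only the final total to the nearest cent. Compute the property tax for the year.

1 January – 28 July 2032: 210 days, exemption €350,000 → (€568,000 − €350,000) × 1.3% × 210/366 = €1,626.0656
29 July – 31 December 2032: 156 days, exemption €68,000 → (€568,000 − €68,000) × 1.3% × 156/366 = €2,770.4918
Total = €4,396.5574

€4,396.56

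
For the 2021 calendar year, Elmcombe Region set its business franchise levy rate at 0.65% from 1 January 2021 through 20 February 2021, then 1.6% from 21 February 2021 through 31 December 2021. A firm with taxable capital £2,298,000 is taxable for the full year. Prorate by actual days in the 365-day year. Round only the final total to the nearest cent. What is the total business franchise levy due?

1 January – 20 February 2021: 51 days at 0.65% → £2,298,000 × 0.65% × 51/365 = £2,087.0877
21 February – 31 December 2021: 314 days at 1.6% → £2,298,000 × 1.6% × 314/365 = £31,630.5534
Total = £33,717.6411

£33,717.64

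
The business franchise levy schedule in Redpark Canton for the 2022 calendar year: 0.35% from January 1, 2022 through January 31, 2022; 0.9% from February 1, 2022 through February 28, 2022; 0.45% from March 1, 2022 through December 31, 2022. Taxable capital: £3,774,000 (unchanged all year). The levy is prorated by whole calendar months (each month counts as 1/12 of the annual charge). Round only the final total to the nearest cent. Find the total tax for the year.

£18,083.75

January 1 – January 31, 2022: 1 month at 0.35% → £3,774,000 × 0.35% × 1/12 = £1,100.7500
February 1 – February 28, 2022: 1 month at 0.9% → £3,774,000 × 0.9% × 1/12 = £2,830.5000
March 1 – December 31, 2022: 10 months at 0.45% → £3,774,000 × 0.45% × 10/12 = £14,152.5000
Total = £18,083.7500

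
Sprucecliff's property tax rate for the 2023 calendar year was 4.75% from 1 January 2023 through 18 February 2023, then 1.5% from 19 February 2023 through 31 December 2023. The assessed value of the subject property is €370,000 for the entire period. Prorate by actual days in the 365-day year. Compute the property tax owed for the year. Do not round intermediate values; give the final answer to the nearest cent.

1 January – 18 February 2023: 49 days at 4.75% → €370,000 × 4.75% × 49/365 = €2,359.3836
19 February – 31 December 2023: 316 days at 1.5% → €370,000 × 1.5% × 316/365 = €4,804.9315
Total = €7,164.3151

€7,164.32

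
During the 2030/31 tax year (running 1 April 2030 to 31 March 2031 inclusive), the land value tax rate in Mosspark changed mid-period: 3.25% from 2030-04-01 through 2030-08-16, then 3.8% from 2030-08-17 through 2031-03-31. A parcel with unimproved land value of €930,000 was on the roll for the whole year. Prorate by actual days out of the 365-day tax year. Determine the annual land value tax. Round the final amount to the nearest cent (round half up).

€33,406.11

2030-04-01 to 2030-08-16: 138 days at 3.25% → €930,000 × 3.25% × 138/365 = €11,427.5342
2030-08-17 to 2031-03-31: 227 days at 3.8% → €930,000 × 3.8% × 227/365 = €21,978.5753
Total = €33,406.1096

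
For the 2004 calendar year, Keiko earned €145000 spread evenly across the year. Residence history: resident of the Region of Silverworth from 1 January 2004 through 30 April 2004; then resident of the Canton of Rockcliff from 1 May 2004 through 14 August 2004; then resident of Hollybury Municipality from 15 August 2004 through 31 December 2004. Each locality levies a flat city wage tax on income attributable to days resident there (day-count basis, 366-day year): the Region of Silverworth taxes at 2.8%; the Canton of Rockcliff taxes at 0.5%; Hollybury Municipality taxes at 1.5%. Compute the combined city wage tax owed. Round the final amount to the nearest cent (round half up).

The Region of Silverworth, 1 January – 30 April 2004: 121 days → €145000 × 2.8% × 121/366 = €1342.2404
The Canton of Rockcliff, 1 May – 14 August 2004: 106 days → €145000 × 0.5% × 106/366 = €209.9727
Hollybury Municipality, 15 August – 31 December 2004: 139 days → €145000 × 1.5% × 139/366 = €826.0246
Total = €2378.2377

€2378.24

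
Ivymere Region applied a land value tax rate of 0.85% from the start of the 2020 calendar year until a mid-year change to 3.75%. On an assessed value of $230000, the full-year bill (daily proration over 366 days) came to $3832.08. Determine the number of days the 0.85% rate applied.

Let d = days at the first rate; then 366 − d days at the second rate.
$230000 × [0.85%·d + 3.75%·(366−d)] / 366 = $3832.08
Solving gives d = 263, so the new rate took effect on 20 Sep 2020.

263 days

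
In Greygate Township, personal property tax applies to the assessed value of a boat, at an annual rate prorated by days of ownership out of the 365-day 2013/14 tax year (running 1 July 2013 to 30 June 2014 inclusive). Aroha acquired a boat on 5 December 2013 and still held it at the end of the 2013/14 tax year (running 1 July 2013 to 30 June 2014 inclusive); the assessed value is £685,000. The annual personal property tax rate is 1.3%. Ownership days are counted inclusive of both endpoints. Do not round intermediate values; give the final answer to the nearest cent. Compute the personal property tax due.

Days held (5 December 2013 – 30 June 2014): 208 out of 365
Tax = £685,000 × 1.3% × 208/365 = £5,074.6301

£5,074.63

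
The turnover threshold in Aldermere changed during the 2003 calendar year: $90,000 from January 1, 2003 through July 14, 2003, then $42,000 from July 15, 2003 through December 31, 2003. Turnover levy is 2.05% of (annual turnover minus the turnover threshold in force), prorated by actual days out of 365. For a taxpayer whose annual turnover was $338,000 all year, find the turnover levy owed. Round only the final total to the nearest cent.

$5,542.30

January 1 – July 14, 2003: 195 days, exemption $90,000 → ($338,000 − $90,000) × 2.05% × 195/365 = $2,716.1096
July 15 – December 31, 2003: 170 days, exemption $42,000 → ($338,000 − $42,000) × 2.05% × 170/365 = $2,826.1918
Total = $5,542.3014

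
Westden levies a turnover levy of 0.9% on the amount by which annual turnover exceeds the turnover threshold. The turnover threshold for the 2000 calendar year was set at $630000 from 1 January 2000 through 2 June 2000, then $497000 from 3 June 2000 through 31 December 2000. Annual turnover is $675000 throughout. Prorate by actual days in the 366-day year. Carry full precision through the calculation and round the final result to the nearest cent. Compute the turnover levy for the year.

$1098.34

1 January – 2 June 2000: 154 days, exemption $630000 → ($675000 − $630000) × 0.9% × 154/366 = $170.4098
3 June – 31 December 2000: 212 days, exemption $497000 → ($675000 − $497000) × 0.9% × 212/366 = $927.9344
Total = $1098.3443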